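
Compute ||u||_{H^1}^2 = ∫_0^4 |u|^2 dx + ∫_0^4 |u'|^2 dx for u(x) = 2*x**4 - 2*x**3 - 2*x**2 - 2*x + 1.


||u||_{H^1}^2 = 39583676/315

The H^1 norm (squared) on an interval (0, L) is
  ||u||_{H^1}^2 = ∫_0^L u(x)^2 dx + ∫_0^L u'(x)^2 dx.
Compute u'(x) = 8*x**3 - 6*x**2 - 4*x - 2.
Then u(x)^2 = 4*x**8 - 8*x**7 - 4*x**6 + 16*x**4 + 4*x**3 - 4*x + 1 and u'(x)^2 = 64*x**6 - 96*x**5 - 28*x**4 + 16*x**3 + 40*x**2 + 16*x + 4.
Integrate each monomial from 0 to 4 using ∫_0^4 c·x^n dx = c·4^(n+1)/(n+1):
  ∫_0^4 u(x)^2 dx = ∫_0^4 (4*x^8 - 8*x^7 - 4*x^6 + 16*x^4 + 4*x^3 - 4*x + 1) dx. Term by term:
    ∫_0^4 4*x^8 dx = 1048576/9;  ∫_0^4 -8*x^7 dx = -65536;  ∫_0^4 -4*x^6 dx = -65536/7;
    ∫_0^4 16*x^4 dx = 16384/5;  ∫_0^4 4*x^3 dx = 256;  ∫_0^4 -4*x dx = -32;
    ∫_0^4 1 dx = 4.
  Sum: 1048576/9 − 65536 − 65536/7 + 16384/5 + 256 − 32 + 4 = 14211212/315.
  ∫_0^4 u'(x)^2 dx = ∫_0^4 (64*x^6 - 96*x^5 - 28*x^4 + 16*x^3 + 40*x^2 + 16*x + 4) dx. Term by term:
    ∫_0^4 64*x^6 dx = 1048576/7;  ∫_0^4 -96*x^5 dx = -65536;  ∫_0^4 -28*x^4 dx = -28672/5;
    ∫_0^4 16*x^3 dx = 1024;  ∫_0^4 40*x^2 dx = 2560/3;  ∫_0^4 16*x dx = 128;
    ∫_0^4 4 dx = 16.
  Sum: 1048576/7 − 65536 − 28672/5 + 1024 + 2560/3 + 128 + 16 = 8457488/105.
Adding: ||u||_{H^1}^2 = 14211212/315 + 8457488/105 = 39583676/315.


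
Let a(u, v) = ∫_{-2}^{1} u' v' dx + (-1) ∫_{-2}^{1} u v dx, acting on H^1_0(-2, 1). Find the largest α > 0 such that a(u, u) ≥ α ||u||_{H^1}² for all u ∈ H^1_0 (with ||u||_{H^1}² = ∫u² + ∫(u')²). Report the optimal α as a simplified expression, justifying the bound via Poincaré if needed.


α = (-9 + π^2)/(9 + π^2)

Coercivity of a(·,·) on H^1_0(-2, 1) means a(u, u) ≥ α ||u||_{H^1}² for every u ∈ H^1_0.
The interval has length L = 3, and Poincaré/coercivity depend only on L. Here a(u, u) = ∫(u')² + (-1)·∫u².
Here c = -1 < 0 with |c| < (π/L)² = π^2/9, so coercivity still holds. The condition a(u,u) ≥ α||u||_{H^1}² reads (1−α)∫(u')² ≥ (α−c)∫u². Any admissible α is ≤ 1 (rapidly oscillating u have ∫u²/∫(u')² → 0), and α = 1 would force 0 ≥ (1−c)∫u², impossible since c < 1; so 1−α > 0. By the sharp Poincaré inequality on H^1_0 of an interval of length L, ∫(u')² ≥ (π/L)²∫u² with equality for the first sine mode sin(π(x−x₀)/L) (x₀ the left endpoint), so the inequality holds for all u iff (1−α)(π/L)² ≥ α − c, i.e. α ≤ ((π/L)² + c)/((π/L)² + 1) = (1 + c(L/π)²)/(1 + (L/π)²). (Direct route, valid since c ≤ 0: Poincaré gives c∫u² ≥ c(L/π)²∫(u')², so a(u,u) ≥ (1 + c(L/π)²)∫(u')², while ||u||_{H^1}² ≤ (1 + (L/π)²)∫(u')²; dividing yields the same α.) With (π/L)² = π^2/9 and c = -1, the largest admissible constant is α = ((π/L)² + c)/((π/L)² + 1).
Simplifying, α = (-9 + π^2)/(9 + π^2).


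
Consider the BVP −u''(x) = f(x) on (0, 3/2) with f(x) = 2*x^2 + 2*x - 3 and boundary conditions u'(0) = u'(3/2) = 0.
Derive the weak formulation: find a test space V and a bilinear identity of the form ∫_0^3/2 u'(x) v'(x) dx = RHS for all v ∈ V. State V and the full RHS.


V = H^1(0, 3/2) (no boundary constraint on v; u is determined up to an additive constant); weak form: ∫_0^3/2 u'v' dx = ∫_0^3/2 (2*x^2 + 2*x - 3) v dx for all v ∈ V.

Multiply both sides by a test function v and integrate from 0 to 3/2:
  ∫_0^3/2 −u''(x) v(x) dx = ∫_0^3/2 f(x) v(x) dx.
Integrate the LHS by parts once:
  ∫_0^3/2 −u'' v dx = −[u'(x) v(x)]_0^3/2 + ∫_0^3/2 u'(x) v'(x) dx.
Thus ∫_0^3/2 u'(x) v'(x) dx = ∫_0^3/2 f(x) v(x) dx + [u'(x) v(x)]_0^3/2.
Choose V so that boundary terms are either known or forced to vanish.
u has homogeneous Neumann: u'(0) = u'(3/2) = 0. So [u' v]_0^3/2 = 0·v(3/2) − 0·v(0) = 0 for any v; take V = H^1(0, 3/2).
Weak formulation: find u (satisfying any essential BC) such that ∫_0^3/2 u'(x) v'(x) dx = ∫_0^3/2 f v dx for all v ∈ V (homogeneous Neumann, so boundary terms vanish).
Substituting f(x) = 2*x^2 + 2*x - 3, the right-hand side is ∫_0^3/2 (2*x^2 + 2*x - 3) v dx.
Compatibility check (pure Neumann): taking v ≡ 1 ∈ V gives 0 = ∫_0^3/2 f dx + (0) − (0), i.e. ∫_0^3/2 f dx must equal u'(0) − u'(3/2) = 0. Indeed ∫_0^3/2 (2*x^2 + 2*x - 3) dx = 0, so the data are compatible. The solution is then unique only up to an additive constant (fix it e.g. by requiring ∫_0^3/2 u dx = 0).


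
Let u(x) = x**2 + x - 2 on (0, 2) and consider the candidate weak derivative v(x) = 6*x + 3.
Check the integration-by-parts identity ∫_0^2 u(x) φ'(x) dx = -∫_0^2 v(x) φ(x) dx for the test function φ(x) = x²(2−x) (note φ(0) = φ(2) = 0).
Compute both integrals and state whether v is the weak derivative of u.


LHS = -68/15, RHS = -68/5. No, v is not the weak derivative of u.

u(x) = x**2 + x - 2, classical derivative u'(x) = 2*x + 1.
φ(x) = x²(2−x), so φ'(x) = x*(4 - 3*x).
Note φ(0) = φ(2) = 0, so the boundary term u·φ vanishes.
LHS = ∫_0^2 u(x) φ'(x) dx = ∫_0^2 (-3*x^4 + x^3 + 10*x^2 - 8*x) dx. Term by term:
  ∫_0^2 -3*x^4 dx = -96/5;  ∫_0^2 x^3 dx = 4;  ∫_0^2 10*x^2 dx = 80/3;
  ∫_0^2 -8*x dx = -16.
Sum: -96/5 + 4 + 80/3 − 16 = -68/15.
So LHS = -68/15.
∫_0^2 v(x) φ(x) dx = ∫_0^2 (-6*x^4 + 9*x^3 + 6*x^2) dx. Term by term:
  ∫_0^2 -6*x^4 dx = -192/5;  ∫_0^2 9*x^3 dx = 36;  ∫_0^2 6*x^2 dx = 16.
Sum: -192/5 + 36 + 16 = 68/5.
So RHS = -∫_0^2 v(x) φ(x) dx = -68/5.
LHS − RHS = 136/15 ≠ 0, so the identity fails.
(For a valid weak derivative the identity must hold for EVERY test function, in particular this one. The failure shows v is NOT the weak derivative of u.)
Correct weak derivative would be u'(x) = 2*x + 1.


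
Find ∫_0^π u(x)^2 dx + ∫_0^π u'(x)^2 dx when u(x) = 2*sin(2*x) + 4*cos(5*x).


||u||_{H^1(0,π)}^2 = -1664/21 + 218*π

u'(x) = -20*sin(5*x) + 4*cos(2*x).
Expand u² and (u')² and integrate term by term on (0, π), using: for integers n ≥ 1, ∫_0^π sin²(nx) dx = ∫_0^π cos²(nx) dx = π/2; for n ≠ n', ∫_0^π sin(nx)sin(n'x) dx = ∫_0^π cos(nx)cos(n'x) dx = 0; and by product-to-sum, ∫_0^π sin(nx)cos(n'x) dx = ½∫_0^π [sin((n+n')x) + sin((n−n')x)] dx, which is 0 when n+n' is even and 2n/(n²−n'²) when n+n' is odd (it need not vanish on (0, π)).
  u² squared terms: (2)²·∫sin(2x)² dx = 4·π/2 = 2*π;  (4)²·∫cos(5x)² dx = 16·π/2 = 8*π.
  u² cross terms: 2·(2)·(4)·∫sin(2x)·cos(5x) dx = 16·(-4/21) = -64/21.
  So ∫_0^π u² dx = 2*π + 8*π − 64/21 = -64/21 + 10*π.
  (u')² squared terms: (-20)²·∫sin(5x)² dx = 400·π/2 = 200*π;  (4)²·∫cos(2x)² dx = 16·π/2 = 8*π.
  (u')² cross terms: 2·(-20)·(4)·∫sin(5x)·cos(2x) dx = -160·(10/21) = -1600/21.
  So ∫_0^π (u')² dx = 200*π + 8*π − 1600/21 = -1600/21 + 208*π.
||u||_{H^1}^2 = (-64/21 + 10*π) + (-1600/21 + 208*π) = -1664/21 + 218*π.


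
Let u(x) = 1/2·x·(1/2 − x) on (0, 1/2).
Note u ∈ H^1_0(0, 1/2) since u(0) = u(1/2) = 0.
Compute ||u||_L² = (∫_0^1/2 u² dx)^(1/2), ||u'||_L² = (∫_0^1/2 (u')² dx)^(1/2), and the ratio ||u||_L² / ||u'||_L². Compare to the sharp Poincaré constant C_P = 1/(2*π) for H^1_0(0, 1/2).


||u||_L² / ||u'||_L² = sqrt(10)/20 < C_P = 1/(2*π).

u(x) = 1/2·x·(1/2 − x), so u'(x) = 1/4 - x.
u(x) = 1/2·x·(1/2 − x) vanishes at x = 0 and x = 1/2, so u ∈ H^1_0(0, 1/2). Differentiate via the product rule and integrate the resulting polynomials term by term.
  ∫_0^1/2 u² dx = ∫_0^1/2 (x^4/4 - x^3/4 + x^2/16) dx. Term by term:
    ∫_0^1/2 x^4/4 dx = 1/640;  ∫_0^1/2 -x^3/4 dx = -1/256;  ∫_0^1/2 x^2/16 dx = 1/384.
  Sum: 1/640 − 1/256 + 1/384 = 1/3840.
  ∫_0^1/2 (u')² dx = ∫_0^1/2 (x^2 - x/2 + 1/16) dx. Term by term:
    ∫_0^1/2 x^2 dx = 1/24;  ∫_0^1/2 -x/2 dx = -1/16;  ∫_0^1/2 1/16 dx = 1/32.
  Sum: 1/24 − 1/16 + 1/32 = 1/96.
∫_0^1/2 u² dx = 1/3840, so ||u||_L² = sqrt(15)/240.
∫_0^1/2 (u')² dx = 1/96, so ||u'||_L² = sqrt(6)/24.
Ratio ||u||_L² / ||u'||_L² = sqrt(10)/20.
Sharp Poincaré constant on H^1_0(0, 1/2) is C_P = L/π = 1/(2*π), achieved by sin(2*π·x).
A polynomial bump cannot attain the sharp Poincaré constant (only the first sine eigenfunction does), so the ratio is strictly less than C_P, consistent with ||u||_L² ≤ C_P ||u'||_L².


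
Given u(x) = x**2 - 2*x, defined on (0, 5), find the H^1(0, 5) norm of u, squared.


||u||_{H^1}^2 = 760/3

The H^1 norm (squared) on an interval (0, L) is
  ||u||_{H^1}^2 = ∫_0^L u(x)^2 dx + ∫_0^L u'(x)^2 dx.
Compute u'(x) = 2*x - 2.
Then u(x)^2 = x**4 - 4*x**3 + 4*x**2 and u'(x)^2 = 4*x**2 - 8*x + 4.
Integrate each monomial from 0 to 5 using ∫_0^5 c·x^n dx = c·5^(n+1)/(n+1):
  ∫_0^5 u(x)^2 dx = ∫_0^5 (x^4 - 4*x^3 + 4*x^2) dx. Term by term:
    ∫_0^5 x^4 dx = 625;  ∫_0^5 -4*x^3 dx = -625;  ∫_0^5 4*x^2 dx = 500/3.
  Sum: 625 − 625 + 500/3 = 500/3.
  ∫_0^5 u'(x)^2 dx = ∫_0^5 (4*x^2 - 8*x + 4) dx. Term by term:
    ∫_0^5 4*x^2 dx = 500/3;  ∫_0^5 -8*x dx = -100;  ∫_0^5 4 dx = 20.
  Sum: 500/3 − 100 + 20 = 260/3.
Adding: ||u||_{H^1}^2 = 500/3 + 260/3 = 760/3.


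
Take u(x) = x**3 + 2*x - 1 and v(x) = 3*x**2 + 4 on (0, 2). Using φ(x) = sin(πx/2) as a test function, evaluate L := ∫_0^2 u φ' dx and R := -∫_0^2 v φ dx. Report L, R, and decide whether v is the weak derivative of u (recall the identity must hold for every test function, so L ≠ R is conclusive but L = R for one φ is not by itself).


LHS = -32/π + 96/π^3, RHS = -40/π + 96/π^3. No, v is not the weak derivative of u.

u(x) = x**3 + 2*x - 1, classical derivative u'(x) = 3*x**2 + 2.
φ(x) = sin(πx/2), so φ'(x) = π*cos(π*x/2)/2.
Note φ(0) = φ(2) = 0, so the boundary term u·φ vanishes.
LHS = ∫_0^2 u(x) φ'(x) dx = ∫_0^2 (π*x^3*cos(π*x/2)/2 + π*x*cos(π*x/2) - π*cos(π*x/2)/2) dx. Term by term:
  ∫_0^2 -π*cos(π*x/2)/2 dx = 0;  ∫_0^2 π*x*cos(π*x/2) dx = -8/π;  ∫_0^2 π*x^3*cos(π*x/2)/2 dx = -24/π + 96/π^3.
Sum: 0 − 8/π + -24/π + 96/π^3 = -32/π + 96/π^3.
So LHS = -32/π + 96/π^3.
∫_0^2 v(x) φ(x) dx = ∫_0^2 (3*x^2*sin(π*x/2) + 4*sin(π*x/2)) dx. Term by term:
  ∫_0^2 4*sin(π*x/2) dx = 16/π;  ∫_0^2 3*x^2*sin(π*x/2) dx = -96/π^3 + 24/π.
Sum: 16/π + -96/π^3 + 24/π = -96/π^3 + 40/π.
So RHS = -∫_0^2 v(x) φ(x) dx = -40/π + 96/π^3.
LHS − RHS = 8/π ≠ 0, so the identity fails.
(For a valid weak derivative the identity must hold for EVERY test function, in particular this one. The failure shows v is NOT the weak derivative of u.)
Correct weak derivative would be u'(x) = 3*x**2 + 2.


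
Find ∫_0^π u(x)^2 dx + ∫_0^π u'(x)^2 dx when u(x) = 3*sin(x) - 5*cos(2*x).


||u||_{H^1(0,π)}^2 = 100 + 143*π/2

u'(x) = 10*sin(2*x) + 3*cos(x).
Expand u² and (u')² and integrate term by term on (0, π), using: for integers n ≥ 1, ∫_0^π sin²(nx) dx = ∫_0^π cos²(nx) dx = π/2; for n ≠ n', ∫_0^π sin(nx)sin(n'x) dx = ∫_0^π cos(nx)cos(n'x) dx = 0; and by product-to-sum, ∫_0^π sin(nx)cos(n'x) dx = ½∫_0^π [sin((n+n')x) + sin((n−n')x)] dx, which is 0 when n+n' is even and 2n/(n²−n'²) when n+n' is odd (it need not vanish on (0, π)).
  u² squared terms: (-5)²·∫cos(2x)² dx = 25·π/2 = 25*π/2;  (3)²·∫sin(x)² dx = 9·π/2 = 9*π/2.
  u² cross terms: 2·(-5)·(3)·∫cos(2x)·sin(x) dx = -30·(-2/3) = 20.
  So ∫_0^π u² dx = 25*π/2 + 9*π/2 + 20 = 20 + 17*π.
  (u')² squared terms: (3)²·∫cos(x)² dx = 9·π/2 = 9*π/2;  (10)²·∫sin(2x)² dx = 100·π/2 = 50*π.
  (u')² cross terms: 2·(3)·(10)·∫cos(x)·sin(2x) dx = 60·(4/3) = 80.
  So ∫_0^π (u')² dx = 9*π/2 + 50*π + 80 = 80 + 109*π/2.
||u||_{H^1}^2 = (20 + 17*π) + (80 + 109*π/2) = 100 + 143*π/2.


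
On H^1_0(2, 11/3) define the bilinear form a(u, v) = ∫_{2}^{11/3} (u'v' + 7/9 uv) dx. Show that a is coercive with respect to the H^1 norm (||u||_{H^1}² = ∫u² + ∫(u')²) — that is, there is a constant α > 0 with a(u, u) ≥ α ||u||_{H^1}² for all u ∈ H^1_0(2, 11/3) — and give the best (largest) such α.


α = (175 + 81*π^2)/(9*(25 + 9*π^2))

Coercivity of a(·,·) on H^1_0(2, 11/3) means a(u, u) ≥ α ||u||_{H^1}² for every u ∈ H^1_0.
The interval has length L = 5/3, and Poincaré/coercivity depend only on L. Here a(u, u) = ∫(u')² + (7/9)·∫u².
Here 0 < c = 7/9 < 1. The condition a(u,u) ≥ α||u||_{H^1}² reads (1−α)∫(u')² ≥ (α−c)∫u². Any admissible α is ≤ 1 (rapidly oscillating u have ∫u²/∫(u')² → 0), and α = 1 would force 0 ≥ (1−c)∫u², impossible since c < 1; so 1−α > 0. By the sharp Poincaré inequality on H^1_0 of an interval of length L, ∫(u')² ≥ (π/L)²∫u² with equality for the first sine mode sin(π(x−x₀)/L) (x₀ the left endpoint), so the inequality holds for all u iff (1−α)(π/L)² ≥ α − c, i.e. α ≤ ((π/L)² + c)/((π/L)² + 1) = (1 + c(L/π)²)/(1 + (L/π)²). With (π/L)² = 9*π^2/25 and c = 7/9, the largest admissible constant is α = ((π/L)² + c)/((π/L)² + 1).
Simplifying, α = (175 + 81*π^2)/(9*(25 + 9*π^2)).


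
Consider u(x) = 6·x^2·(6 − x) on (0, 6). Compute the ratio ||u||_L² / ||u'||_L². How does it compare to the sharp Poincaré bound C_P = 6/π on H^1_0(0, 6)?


||u||_L² / ||u'||_L² = 3*sqrt(14)/7 < C_P = 6/π.

u(x) = 6·x^2·(6 − x), so u'(x) = 18*x*(4 - x).
u(x) = 6·x^2·(6 − x) vanishes at x = 0 and x = 6, so u ∈ H^1_0(0, 6). Differentiate via the product rule and integrate the resulting polynomials term by term.
  ∫_0^6 u² dx = ∫_0^6 (36*x^6 - 432*x^5 + 1296*x^4) dx. Term by term:
    ∫_0^6 36*x^6 dx = 10077696/7;  ∫_0^6 -432*x^5 dx = -3359232;  ∫_0^6 1296*x^4 dx = 10077696/5.
  Sum: 10077696/7 − 3359232 + 10077696/5 = 3359232/35.
  ∫_0^6 (u')² dx = ∫_0^6 (324*x^4 - 2592*x^3 + 5184*x^2) dx. Term by term:
    ∫_0^6 324*x^4 dx = 2519424/5;  ∫_0^6 -2592*x^3 dx = -839808;  ∫_0^6 5184*x^2 dx = 373248.
  Sum: 2519424/5 − 839808 + 373248 = 186624/5.
∫_0^6 u² dx = 3359232/35, so ||u||_L² = 1296*sqrt(70)/35.
∫_0^6 (u')² dx = 186624/5, so ||u'||_L² = 432*sqrt(5)/5.
Ratio ||u||_L² / ||u'||_L² = 3*sqrt(14)/7.
Sharp Poincaré constant on H^1_0(0, 6) is C_P = L/π = 6/π, achieved by sin(π/6·x).
A polynomial bump cannot attain the sharp Poincaré constant (only the first sine eigenfunction does), so the ratio is strictly less than C_P, consistent with ||u||_L² ≤ C_P ||u'||_L².


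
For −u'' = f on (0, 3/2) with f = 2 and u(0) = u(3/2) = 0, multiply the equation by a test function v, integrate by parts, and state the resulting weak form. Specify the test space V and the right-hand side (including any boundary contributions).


V = H^1_0(0, 3/2) (so v(0) = v(3/2) = 0); weak form: ∫_0^3/2 u'v' dx = ∫_0^3/2 (2) v dx for all v ∈ V.

Multiply both sides by a test function v and integrate from 0 to 3/2:
  ∫_0^3/2 −u''(x) v(x) dx = ∫_0^3/2 f(x) v(x) dx.
Integrate the LHS by parts once:
  ∫_0^3/2 −u'' v dx = −[u'(x) v(x)]_0^3/2 + ∫_0^3/2 u'(x) v'(x) dx.
Thus ∫_0^3/2 u'(x) v'(x) dx = ∫_0^3/2 f(x) v(x) dx + [u'(x) v(x)]_0^3/2.
Choose V so that boundary terms are either known or forced to vanish.
u is Dirichlet: u(0) = u(3/2) = 0. Let V = H^1_0(0, 3/2); then v(0) = v(3/2) = 0, and [u' v]_0^3/2 = 0.
Weak formulation: find u (satisfying any essential BC) such that ∫_0^3/2 u'(x) v'(x) dx = ∫_0^3/2 f v dx for all v ∈ V.
Substituting f(x) = 2, the right-hand side is ∫_0^3/2 (2) v dx.


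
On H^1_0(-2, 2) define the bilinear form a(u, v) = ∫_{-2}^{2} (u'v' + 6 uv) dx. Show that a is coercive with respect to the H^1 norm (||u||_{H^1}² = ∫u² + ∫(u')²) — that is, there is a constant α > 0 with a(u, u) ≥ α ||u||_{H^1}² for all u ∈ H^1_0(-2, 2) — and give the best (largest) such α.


α = 1

Coercivity of a(·,·) on H^1_0(-2, 2) means a(u, u) ≥ α ||u||_{H^1}² for every u ∈ H^1_0.
The interval has length L = 4, and Poincaré/coercivity depend only on L. Here a(u, u) = ∫(u')² + (6)·∫u².
Here c = 6 ≥ 1, so a(u,u) = ∫(u')² + c∫u² ≥ ∫(u')² + ∫u² = ||u||_{H^1}², i.e. α = 1 works. No larger α is possible: a(u,u) ≥ α||u||_{H^1}² means (1−α)∫(u')² ≥ (α−c)∫u², and for the modes u_n = sin(nπ(x−x₀)/L) (x₀ the left endpoint) one has ∫u_n²/∫(u_n')² = (L/(nπ))² → 0, so a(u_n,u_n)/||u_n||_{H^1}² → 1. Hence the optimal constant is α = 1.
Therefore α = 1.


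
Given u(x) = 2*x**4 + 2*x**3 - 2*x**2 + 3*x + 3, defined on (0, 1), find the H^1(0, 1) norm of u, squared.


||u||_{H^1}^2 = 3655/63

The H^1 norm (squared) on an interval (0, L) is
  ||u||_{H^1}^2 = ∫_0^L u(x)^2 dx + ∫_0^L u'(x)^2 dx.
Compute u'(x) = 8*x**3 + 6*x**2 - 4*x + 3.
Then u(x)^2 = 4*x**8 + 8*x**7 - 4*x**6 + 4*x**5 + 28*x**4 - 3*x**2 + 18*x + 9 and u'(x)^2 = 64*x**6 + 96*x**5 - 28*x**4 + 52*x**2 - 24*x + 9.
Integrate each monomial from 0 to 1 using ∫_0^1 c·x^n dx = c·1^(n+1)/(n+1):
  ∫_0^1 u(x)^2 dx = ∫_0^1 (4*x^8 + 8*x^7 - 4*x^6 + 4*x^5 + 28*x^4 - 3*x^2 + 18*x + 9) dx. Term by term:
    ∫_0^1 4*x^8 dx = 4/9;  ∫_0^1 8*x^7 dx = 1;  ∫_0^1 -4*x^6 dx = -4/7;
    ∫_0^1 4*x^5 dx = 2/3;  ∫_0^1 28*x^4 dx = 28/5;  ∫_0^1 -3*x^2 dx = -1;
    ∫_0^1 18*x dx = 9;  ∫_0^1 9 dx = 9.
  Sum: 4/9 + 1 − 4/7 + 2/3 + 28/5 − 1 + 9 + 9 = 7604/315.
  ∫_0^1 u'(x)^2 dx = ∫_0^1 (64*x^6 + 96*x^5 - 28*x^4 + 52*x^2 - 24*x + 9) dx. Term by term:
    ∫_0^1 64*x^6 dx = 64/7;  ∫_0^1 96*x^5 dx = 16;  ∫_0^1 -28*x^4 dx = -28/5;
    ∫_0^1 52*x^2 dx = 52/3;  ∫_0^1 -24*x dx = -12;  ∫_0^1 9 dx = 9.
  Sum: 64/7 + 16 − 28/5 + 52/3 − 12 + 9 = 3557/105.
Adding: ||u||_{H^1}^2 = 7604/315 + 3557/105 = 3655/63.


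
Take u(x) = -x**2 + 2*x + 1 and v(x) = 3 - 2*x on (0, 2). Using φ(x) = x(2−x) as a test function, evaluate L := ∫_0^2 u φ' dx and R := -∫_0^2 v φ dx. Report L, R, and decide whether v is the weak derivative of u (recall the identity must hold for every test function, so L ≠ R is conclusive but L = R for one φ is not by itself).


LHS = 0, RHS = -4/3. No, v is not the weak derivative of u.

u(x) = -x**2 + 2*x + 1, classical derivative u'(x) = 2 - 2*x.
φ(x) = x(2−x), so φ'(x) = 2 - 2*x.
Note φ(0) = φ(2) = 0, so the boundary term u·φ vanishes.
LHS = ∫_0^2 u(x) φ'(x) dx = ∫_0^2 (2*x^3 - 6*x^2 + 2*x + 2) dx. Term by term:
  ∫_0^2 2*x^3 dx = 8;  ∫_0^2 -6*x^2 dx = -16;  ∫_0^2 2*x dx = 4;
  ∫_0^2 2 dx = 4.
Sum: 8 − 16 + 4 + 4 = 0.
So LHS = 0.
∫_0^2 v(x) φ(x) dx = ∫_0^2 (2*x^3 - 7*x^2 + 6*x) dx. Term by term:
  ∫_0^2 2*x^3 dx = 8;  ∫_0^2 -7*x^2 dx = -56/3;  ∫_0^2 6*x dx = 12.
Sum: 8 − 56/3 + 12 = 4/3.
So RHS = -∫_0^2 v(x) φ(x) dx = -4/3.
LHS − RHS = 4/3 ≠ 0, so the identity fails.
(For a valid weak derivative the identity must hold for EVERY test function, in particular this one. The failure shows v is NOT the weak derivative of u.)
Correct weak derivative would be u'(x) = 2 - 2*x.


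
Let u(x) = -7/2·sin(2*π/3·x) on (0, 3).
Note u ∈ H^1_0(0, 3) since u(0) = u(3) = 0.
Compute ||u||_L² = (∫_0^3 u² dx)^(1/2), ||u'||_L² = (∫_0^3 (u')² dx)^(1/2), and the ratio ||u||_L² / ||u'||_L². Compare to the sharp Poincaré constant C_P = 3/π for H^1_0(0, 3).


||u||_L² / ||u'||_L² = 3/(2*π) < C_P = 3/π.

u(x) = -7/2·sin(2*π/3·x), so u'(x) = -7*π*cos(2*π*x/3)/3.
Writing u(x) = A·sin(kπx/L) with A = -7/2 and k = 2, use ∫_0^L sin²(kπx/L) dx = L/2 and ∫_0^L cos²(kπx/L) dx = L/2.
u² = 49/4·sin²(2*π/3·x) and (u')² = 49*π^2/9·cos²(2*π/3·x), and each of sin², cos² integrates to L/2 = 3/2 over (0, 3).
∫_0^3 u² dx = 147/8, so ||u||_L² = 7*sqrt(6)/4.
∫_0^3 (u')² dx = 49*π^2/6, so ||u'||_L² = 7*sqrt(6)*π/6.
Ratio ||u||_L² / ||u'||_L² = 3/(2*π).
Sharp Poincaré constant on H^1_0(0, 3) is C_P = L/π = 3/π, achieved by sin(π/3·x).
This is the k = 2 harmonic; the ratio L/(kπ) is strictly less than C_P = L/π, consistent with the sharp inequality ||u||_L² ≤ C_P ||u'||_L².


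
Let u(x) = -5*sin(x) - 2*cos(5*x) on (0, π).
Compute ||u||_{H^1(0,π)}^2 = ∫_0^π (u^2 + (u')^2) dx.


||u||_{H^1(0,π)}^2 = 77*π

u'(x) = 10*sin(5*x) - 5*cos(x).
Expand u² and (u')² and integrate term by term on (0, π), using: for integers n ≥ 1, ∫_0^π sin²(nx) dx = ∫_0^π cos²(nx) dx = π/2; for n ≠ n', ∫_0^π sin(nx)sin(n'x) dx = ∫_0^π cos(nx)cos(n'x) dx = 0; and by product-to-sum, ∫_0^π sin(nx)cos(n'x) dx = ½∫_0^π [sin((n+n')x) + sin((n−n')x)] dx, which is 0 when n+n' is even and 2n/(n²−n'²) when n+n' is odd (it need not vanish on (0, π)).
  u² squared terms: (-5)²·∫sin(x)² dx = 25·π/2 = 25*π/2;  (-2)²·∫cos(5x)² dx = 4·π/2 = 2*π.
  u² cross terms: 2·(-5)·(-2)·∫sin(x)·cos(5x) dx = 20·(0) = 0.
  So ∫_0^π u² dx = 25*π/2 + 2*π + 0 = 29*π/2.
  (u')² squared terms: (-5)²·∫cos(x)² dx = 25·π/2 = 25*π/2;  (10)²·∫sin(5x)² dx = 100·π/2 = 50*π.
  (u')² cross terms: 2·(-5)·(10)·∫cos(x)·sin(5x) dx = -100·(0) = 0.
  So ∫_0^π (u')² dx = 25*π/2 + 50*π + 0 = 125*π/2.
||u||_{H^1}^2 = (29*π/2) + (125*π/2) = 77*π.


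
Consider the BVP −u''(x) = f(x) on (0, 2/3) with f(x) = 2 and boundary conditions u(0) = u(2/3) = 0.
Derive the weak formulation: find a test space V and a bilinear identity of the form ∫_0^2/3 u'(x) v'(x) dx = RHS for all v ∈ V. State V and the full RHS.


V = H^1_0(0, 2/3) (so v(0) = v(2/3) = 0); weak form: ∫_0^2/3 u'v' dx = ∫_0^2/3 (2) v dx for all v ∈ V.

Multiply both sides by a test function v and integrate from 0 to 2/3:
  ∫_0^2/3 −u''(x) v(x) dx = ∫_0^2/3 f(x) v(x) dx.
Integrate the LHS by parts once:
  ∫_0^2/3 −u'' v dx = −[u'(x) v(x)]_0^2/3 + ∫_0^2/3 u'(x) v'(x) dx.
Thus ∫_0^2/3 u'(x) v'(x) dx = ∫_0^2/3 f(x) v(x) dx + [u'(x) v(x)]_0^2/3.
Choose V so that boundary terms are either known or forced to vanish.
u is Dirichlet: u(0) = u(2/3) = 0. Let V = H^1_0(0, 2/3); then v(0) = v(2/3) = 0, and [u' v]_0^2/3 = 0.
Weak formulation: find u (satisfying any essential BC) such that ∫_0^2/3 u'(x) v'(x) dx = ∫_0^2/3 f v dx for all v ∈ V.
Substituting f(x) = 2, the right-hand side is ∫_0^2/3 (2) v dx.


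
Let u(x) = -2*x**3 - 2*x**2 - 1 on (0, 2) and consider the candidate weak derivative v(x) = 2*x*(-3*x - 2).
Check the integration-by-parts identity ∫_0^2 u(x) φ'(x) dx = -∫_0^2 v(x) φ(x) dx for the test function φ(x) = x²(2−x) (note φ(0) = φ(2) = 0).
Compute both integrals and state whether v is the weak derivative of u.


LHS = 96/5, RHS = 96/5. Yes, v = u' weakly.

u(x) = -2*x**3 - 2*x**2 - 1, classical derivative u'(x) = -6*x**2 - 4*x.
φ(x) = x²(2−x), so φ'(x) = x*(4 - 3*x).
Note φ(0) = φ(2) = 0, so the boundary term u·φ vanishes.
LHS = ∫_0^2 u(x) φ'(x) dx = ∫_0^2 (6*x^5 - 2*x^4 - 8*x^3 + 3*x^2 - 4*x) dx. Term by term:
  ∫_0^2 6*x^5 dx = 64;  ∫_0^2 -2*x^4 dx = -64/5;  ∫_0^2 -8*x^3 dx = -32;
  ∫_0^2 3*x^2 dx = 8;  ∫_0^2 -4*x dx = -8.
Sum: 64 − 64/5 − 32 + 8 − 8 = 96/5.
So LHS = 96/5.
∫_0^2 v(x) φ(x) dx = ∫_0^2 (6*x^5 - 8*x^4 - 8*x^3) dx. Term by term:
  ∫_0^2 6*x^5 dx = 64;  ∫_0^2 -8*x^4 dx = -256/5;  ∫_0^2 -8*x^3 dx = -32.
Sum: 64 − 256/5 − 32 = -96/5.
So RHS = -∫_0^2 v(x) φ(x) dx = 96/5.
LHS = RHS, so the identity holds for this test φ.
Moreover u is smooth here and v(x) = u'(x) = -6*x**2 - 4*x pointwise, so the identity holds for every test function. Hence v is the weak derivative of u.


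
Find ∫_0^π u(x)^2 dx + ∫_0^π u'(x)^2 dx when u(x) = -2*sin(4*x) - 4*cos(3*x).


||u||_{H^1(0,π)}^2 = 1280/7 + 114*π

u'(x) = 12*sin(3*x) - 8*cos(4*x).
Expand u² and (u')² and integrate term by term on (0, π), using: for integers n ≥ 1, ∫_0^π sin²(nx) dx = ∫_0^π cos²(nx) dx = π/2; for n ≠ n', ∫_0^π sin(nx)sin(n'x) dx = ∫_0^π cos(nx)cos(n'x) dx = 0; and by product-to-sum, ∫_0^π sin(nx)cos(n'x) dx = ½∫_0^π [sin((n+n')x) + sin((n−n')x)] dx, which is 0 when n+n' is even and 2n/(n²−n'²) when n+n' is odd (it need not vanish on (0, π)).
  u² squared terms: (-4)²·∫cos(3x)² dx = 16·π/2 = 8*π;  (-2)²·∫sin(4x)² dx = 4·π/2 = 2*π.
  u² cross terms: 2·(-4)·(-2)·∫cos(3x)·sin(4x) dx = 16·(8/7) = 128/7.
  So ∫_0^π u² dx = 8*π + 2*π + 128/7 = 128/7 + 10*π.
  (u')² squared terms: (-8)²·∫cos(4x)² dx = 64·π/2 = 32*π;  (12)²·∫sin(3x)² dx = 144·π/2 = 72*π.
  (u')² cross terms: 2·(-8)·(12)·∫cos(4x)·sin(3x) dx = -192·(-6/7) = 1152/7.
  So ∫_0^π (u')² dx = 32*π + 72*π + 1152/7 = 1152/7 + 104*π.
||u||_{H^1}^2 = (128/7 + 10*π) + (1152/7 + 104*π) = 1280/7 + 114*π.


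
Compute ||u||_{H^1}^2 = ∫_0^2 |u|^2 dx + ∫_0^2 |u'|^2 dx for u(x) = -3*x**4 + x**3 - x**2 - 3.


||u||_{H^1}^2 = 288842/105

The H^1 norm (squared) on an interval (0, L) is
  ||u||_{H^1}^2 = ∫_0^L u(x)^2 dx + ∫_0^L u'(x)^2 dx.
Compute u'(x) = -12*x**3 + 3*x**2 - 2*x.
Then u(x)^2 = 9*x**8 - 6*x**7 + 7*x**6 - 2*x**5 + 19*x**4 - 6*x**3 + 6*x**2 + 9 and u'(x)^2 = 144*x**6 - 72*x**5 + 57*x**4 - 12*x**3 + 4*x**2.
Integrate each monomial from 0 to 2 using ∫_0^2 c·x^n dx = c·2^(n+1)/(n+1):
  ∫_0^2 u(x)^2 dx = ∫_0^2 (9*x^8 - 6*x^7 + 7*x^6 - 2*x^5 + 19*x^4 - 6*x^3 + 6*x^2 + 9) dx. Term by term:
    ∫_0^2 9*x^8 dx = 512;  ∫_0^2 -6*x^7 dx = -192;  ∫_0^2 7*x^6 dx = 128;
    ∫_0^2 -2*x^5 dx = -64/3;  ∫_0^2 19*x^4 dx = 608/5;  ∫_0^2 -6*x^3 dx = -24;
    ∫_0^2 6*x^2 dx = 16;  ∫_0^2 9 dx = 18.
  Sum: 512 − 192 + 128 − 64/3 + 608/5 − 24 + 16 + 18 = 8374/15.
  ∫_0^2 u'(x)^2 dx = ∫_0^2 (144*x^6 - 72*x^5 + 57*x^4 - 12*x^3 + 4*x^2) dx. Term by term:
    ∫_0^2 144*x^6 dx = 18432/7;  ∫_0^2 -72*x^5 dx = -768;  ∫_0^2 57*x^4 dx = 1824/5;
    ∫_0^2 -12*x^3 dx = -48;  ∫_0^2 4*x^2 dx = 32/3.
  Sum: 18432/7 − 768 + 1824/5 − 48 + 32/3 = 230224/105.
Adding: ||u||_{H^1}^2 = 8374/15 + 230224/105 = 288842/105.


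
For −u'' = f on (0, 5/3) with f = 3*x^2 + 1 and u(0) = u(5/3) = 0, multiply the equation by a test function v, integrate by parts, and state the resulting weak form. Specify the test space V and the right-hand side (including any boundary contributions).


V = H^1_0(0, 5/3) (so v(0) = v(5/3) = 0); weak form: ∫_0^5/3 u'v' dx = ∫_0^5/3 (3*x^2 + 1) v dx for all v ∈ V.

Multiply both sides by a test function v and integrate from 0 to 5/3:
  ∫_0^5/3 −u''(x) v(x) dx = ∫_0^5/3 f(x) v(x) dx.
Integrate the LHS by parts once:
  ∫_0^5/3 −u'' v dx = −[u'(x) v(x)]_0^5/3 + ∫_0^5/3 u'(x) v'(x) dx.
Thus ∫_0^5/3 u'(x) v'(x) dx = ∫_0^5/3 f(x) v(x) dx + [u'(x) v(x)]_0^5/3.
Choose V so that boundary terms are either known or forced to vanish.
u is Dirichlet: u(0) = u(5/3) = 0. Let V = H^1_0(0, 5/3); then v(0) = v(5/3) = 0, and [u' v]_0^5/3 = 0.
Weak formulation: find u (satisfying any essential BC) such that ∫_0^5/3 u'(x) v'(x) dx = ∫_0^5/3 f v dx for all v ∈ V.
Substituting f(x) = 3*x^2 + 1, the right-hand side is ∫_0^5/3 (3*x^2 + 1) v dx.


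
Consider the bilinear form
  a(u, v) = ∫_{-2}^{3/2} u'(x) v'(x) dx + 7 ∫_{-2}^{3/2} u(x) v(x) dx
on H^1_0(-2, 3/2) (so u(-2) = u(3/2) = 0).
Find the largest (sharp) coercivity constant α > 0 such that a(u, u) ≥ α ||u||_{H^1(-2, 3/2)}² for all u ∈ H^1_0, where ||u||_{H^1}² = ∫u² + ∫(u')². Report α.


α = 1

Coercivity of a(·,·) on H^1_0(-2, 3/2) means a(u, u) ≥ α ||u||_{H^1}² for every u ∈ H^1_0.
The interval has length L = 7/2, and Poincaré/coercivity depend only on L. Here a(u, u) = ∫(u')² + (7)·∫u².
Here c = 7 ≥ 1, so a(u,u) = ∫(u')² + c∫u² ≥ ∫(u')² + ∫u² = ||u||_{H^1}², i.e. α = 1 works. No larger α is possible: a(u,u) ≥ α||u||_{H^1}² means (1−α)∫(u')² ≥ (α−c)∫u², and for the modes u_n = sin(nπ(x−x₀)/L) (x₀ the left endpoint) one has ∫u_n²/∫(u_n')² = (L/(nπ))² → 0, so a(u_n,u_n)/||u_n||_{H^1}² → 1. Hence the optimal constant is α = 1.
Therefore α = 1.


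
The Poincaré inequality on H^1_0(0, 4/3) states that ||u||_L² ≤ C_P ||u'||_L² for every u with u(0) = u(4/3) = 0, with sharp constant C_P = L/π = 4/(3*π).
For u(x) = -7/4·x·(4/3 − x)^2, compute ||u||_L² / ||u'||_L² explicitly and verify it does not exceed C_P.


||u||_L² / ||u'||_L² = 2*sqrt(14)/21 < C_P = 4/(3*π).

u(x) = -7/4·x·(4/3 − x)^2, so u'(x) = -21*x^2/4 + 28*x/3 - 28/9.
u(x) = -7/4·x·(4/3 − x)^2 vanishes at x = 0 and x = 4/3, so u ∈ H^1_0(0, 4/3). Differentiate via the product rule and integrate the resulting polynomials term by term.
  ∫_0^4/3 u² dx = ∫_0^4/3 (49*x^6/16 - 49*x^5/3 + 98*x^4/3 - 784*x^3/27 + 784*x^2/81) dx. Term by term:
    ∫_0^4/3 49*x^6/16 dx = 7168/2187;  ∫_0^4/3 -49*x^5/3 dx = -100352/6561;  ∫_0^4/3 98*x^4/3 dx = 100352/3645;
    ∫_0^4/3 -784*x^3/27 dx = -50176/2187;  ∫_0^4/3 784*x^2/81 dx = 50176/6561.
  Sum: 7168/2187 − 100352/6561 + 100352/3645 − 50176/2187 + 50176/6561 = 7168/32805.
  ∫_0^4/3 (u')² dx = ∫_0^4/3 (441*x^4/16 - 98*x^3 + 1078*x^2/9 - 1568*x/27 + 784/81) dx. Term by term:
    ∫_0^4/3 441*x^4/16 dx = 3136/135;  ∫_0^4/3 -98*x^3 dx = -6272/81;  ∫_0^4/3 1078*x^2/9 dx = 68992/729;
    ∫_0^4/3 -1568*x/27 dx = -12544/243;  ∫_0^4/3 784/81 dx = 3136/243.
  Sum: 3136/135 − 6272/81 + 68992/729 − 12544/243 + 3136/243 = 6272/3645.
∫_0^4/3 u² dx = 7168/32805, so ||u||_L² = 32*sqrt(35)/405.
∫_0^4/3 (u')² dx = 6272/3645, so ||u'||_L² = 56*sqrt(10)/135.
Ratio ||u||_L² / ||u'||_L² = 2*sqrt(14)/21.
Sharp Poincaré constant on H^1_0(0, 4/3) is C_P = L/π = 4/(3*π), achieved by sin(3*π/4·x).
A polynomial bump cannot attain the sharp Poincaré constant (only the first sine eigenfunction does), so the ratio is strictly less than C_P, consistent with ||u||_L² ≤ C_P ||u'||_L².


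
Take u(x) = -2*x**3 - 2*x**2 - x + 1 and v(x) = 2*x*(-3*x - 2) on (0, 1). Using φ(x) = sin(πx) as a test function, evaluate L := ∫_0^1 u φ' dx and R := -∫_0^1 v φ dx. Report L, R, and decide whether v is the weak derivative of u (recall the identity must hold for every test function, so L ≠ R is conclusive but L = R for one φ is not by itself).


LHS = -24/π^3 + 12/π, RHS = -24/π^3 + 10/π. No, v is not the weak derivative of u.

u(x) = -2*x**3 - 2*x**2 - x + 1, classical derivative u'(x) = -6*x**2 - 4*x - 1.
φ(x) = sin(πx), so φ'(x) = π*cos(π*x).
Note φ(0) = φ(1) = 0, so the boundary term u·φ vanishes.
LHS = ∫_0^1 u(x) φ'(x) dx = ∫_0^1 (-2*π*x^3*cos(π*x) - 2*π*x^2*cos(π*x) - π*x*cos(π*x) + π*cos(π*x)) dx. Term by term:
  ∫_0^1 π*cos(π*x) dx = 0;  ∫_0^1 -π*x*cos(π*x) dx = 2/π;  ∫_0^1 -2*π*x^2*cos(π*x) dx = 4/π;
  ∫_0^1 -2*π*x^3*cos(π*x) dx = -24/π^3 + 6/π.
Sum: 0 + 2/π + 4/π + -24/π^3 + 6/π = -24/π^3 + 12/π.
So LHS = -24/π^3 + 12/π.
∫_0^1 v(x) φ(x) dx = ∫_0^1 (-6*x^2*sin(π*x) - 4*x*sin(π*x)) dx. Term by term:
  ∫_0^1 -6*x^2*sin(π*x) dx = -6/π + 24/π^3;  ∫_0^1 -4*x*sin(π*x) dx = -4/π.
Sum: -6/π + 24/π^3 − 4/π = -10/π + 24/π^3.
So RHS = -∫_0^1 v(x) φ(x) dx = -24/π^3 + 10/π.
LHS − RHS = 2/π ≠ 0, so the identity fails.
(For a valid weak derivative the identity must hold for EVERY test function, in particular this one. The failure shows v is NOT the weak derivative of u.)
Correct weak derivative would be u'(x) = -6*x**2 - 4*x - 1.


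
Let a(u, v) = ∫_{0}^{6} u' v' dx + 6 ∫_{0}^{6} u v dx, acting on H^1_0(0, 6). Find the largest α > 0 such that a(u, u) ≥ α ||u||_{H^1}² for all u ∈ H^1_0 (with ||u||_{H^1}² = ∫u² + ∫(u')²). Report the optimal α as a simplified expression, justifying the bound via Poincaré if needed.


α = 1

Coercivity of a(·,·) on H^1_0(0, 6) means a(u, u) ≥ α ||u||_{H^1}² for every u ∈ H^1_0.
The interval has length L = 6, and Poincaré/coercivity depend only on L. Here a(u, u) = ∫(u')² + (6)·∫u².
Here c = 6 ≥ 1, so a(u,u) = ∫(u')² + c∫u² ≥ ∫(u')² + ∫u² = ||u||_{H^1}², i.e. α = 1 works. No larger α is possible: a(u,u) ≥ α||u||_{H^1}² means (1−α)∫(u')² ≥ (α−c)∫u², and for the modes u_n = sin(nπ(x−x₀)/L) (x₀ the left endpoint) one has ∫u_n²/∫(u_n')² = (L/(nπ))² → 0, so a(u_n,u_n)/||u_n||_{H^1}² → 1. Hence the optimal constant is α = 1.
Therefore α = 1.


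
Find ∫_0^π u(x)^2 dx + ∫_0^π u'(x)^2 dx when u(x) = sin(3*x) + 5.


||u||_{H^1(0,π)}^2 = 20/3 + 30*π

u'(x) = 3*cos(3*x).
Expand u² and (u')² and integrate term by term on (0, π), using: for integers n ≥ 1, ∫_0^π sin²(nx) dx = ∫_0^π cos²(nx) dx = π/2; for n ≠ n', ∫_0^π sin(nx)sin(n'x) dx = ∫_0^π cos(nx)cos(n'x) dx = 0; and by product-to-sum, ∫_0^π sin(nx)cos(n'x) dx = ½∫_0^π [sin((n+n')x) + sin((n−n')x)] dx, which is 0 when n+n' is even and 2n/(n²−n'²) when n+n' is odd (it need not vanish on (0, π)). For the constant mode: ∫_0^π 1 dx = π, ∫_0^π cos(nx) dx = 0, ∫_0^π sin(nx) dx = (1−(−1)^n)/n.
  u² squared terms: (5)²·∫1 dx = 25·π = 25*π;  (1)²·∫sin(3x)² dx = 1·π/2 = π/2.
  u² cross terms: 2·(5)·(1)·∫1·sin(3x) dx = 10·(2/3) = 20/3.
  So ∫_0^π u² dx = 25*π + π/2 + 20/3 = 20/3 + 51*π/2.
  (u')² squared terms: (3)²·∫cos(3x)² dx = 9·π/2 = 9*π/2.
  So ∫_0^π (u')² dx = 9*π/2.
||u||_{H^1}^2 = (20/3 + 51*π/2) + (9*π/2) = 20/3 + 30*π.


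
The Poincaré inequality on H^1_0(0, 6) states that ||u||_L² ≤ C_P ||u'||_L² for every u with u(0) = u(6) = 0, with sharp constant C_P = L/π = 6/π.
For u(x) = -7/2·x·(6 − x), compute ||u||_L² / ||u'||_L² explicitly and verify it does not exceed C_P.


||u||_L² / ||u'||_L² = 3*sqrt(10)/5 < C_P = 6/π.

u(x) = -7/2·x·(6 − x), so u'(x) = 7*x - 21.
u(x) = -7/2·x·(6 − x) vanishes at x = 0 and x = 6, so u ∈ H^1_0(0, 6). Differentiate via the product rule and integrate the resulting polynomials term by term.
  ∫_0^6 u² dx = ∫_0^6 (49*x^4/4 - 147*x^3 + 441*x^2) dx. Term by term:
    ∫_0^6 49*x^4/4 dx = 95256/5;  ∫_0^6 -147*x^3 dx = -47628;  ∫_0^6 441*x^2 dx = 31752.
  Sum: 95256/5 − 47628 + 31752 = 15876/5.
  ∫_0^6 (u')² dx = ∫_0^6 (49*x^2 - 294*x + 441) dx. Term by term:
    ∫_0^6 49*x^2 dx = 3528;  ∫_0^6 -294*x dx = -5292;  ∫_0^6 441 dx = 2646.
  Sum: 3528 − 5292 + 2646 = 882.
∫_0^6 u² dx = 15876/5, so ||u||_L² = 126*sqrt(5)/5.
∫_0^6 (u')² dx = 882, so ||u'||_L² = 21*sqrt(2).
Ratio ||u||_L² / ||u'||_L² = 3*sqrt(10)/5.
Sharp Poincaré constant on H^1_0(0, 6) is C_P = L/π = 6/π, achieved by sin(π/6·x).
A polynomial bump cannot attain the sharp Poincaré constant (only the first sine eigenfunction does), so the ratio is strictly less than C_P, consistent with ||u||_L² ≤ C_P ||u'||_L².


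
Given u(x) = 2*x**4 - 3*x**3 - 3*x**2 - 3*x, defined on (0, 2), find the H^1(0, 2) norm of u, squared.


||u||_{H^1}^2 = 72382/315

The H^1 norm (squared) on an interval (0, L) is
  ||u||_{H^1}^2 = ∫_0^L u(x)^2 dx + ∫_0^L u'(x)^2 dx.
Compute u'(x) = 8*x**3 - 9*x**2 - 6*x - 3.
Then u(x)^2 = 4*x**8 - 12*x**7 - 3*x**6 + 6*x**5 + 27*x**4 + 18*x**3 + 9*x**2 and u'(x)^2 = 64*x**6 - 144*x**5 - 15*x**4 + 60*x**3 + 90*x**2 + 36*x + 9.
Integrate each monomial from 0 to 2 using ∫_0^2 c·x^n dx = c·2^(n+1)/(n+1):
  ∫_0^2 u(x)^2 dx = ∫_0^2 (4*x^8 - 12*x^7 - 3*x^6 + 6*x^5 + 27*x^4 + 18*x^3 + 9*x^2) dx. Term by term:
    ∫_0^2 4*x^8 dx = 2048/9;  ∫_0^2 -12*x^7 dx = -384;  ∫_0^2 -3*x^6 dx = -384/7;
    ∫_0^2 6*x^5 dx = 64;  ∫_0^2 27*x^4 dx = 864/5;  ∫_0^2 18*x^3 dx = 72;
    ∫_0^2 9*x^2 dx = 24.
  Sum: 2048/9 − 384 − 384/7 + 64 + 864/5 + 72 + 24 = 38272/315.
  ∫_0^2 u'(x)^2 dx = ∫_0^2 (64*x^6 - 144*x^5 - 15*x^4 + 60*x^3 + 90*x^2 + 36*x + 9) dx. Term by term:
    ∫_0^2 64*x^6 dx = 8192/7;  ∫_0^2 -144*x^5 dx = -1536;  ∫_0^2 -15*x^4 dx = -96;
    ∫_0^2 60*x^3 dx = 240;  ∫_0^2 90*x^2 dx = 240;  ∫_0^2 36*x dx = 72;
    ∫_0^2 9 dx = 18.
  Sum: 8192/7 − 1536 − 96 + 240 + 240 + 72 + 18 = 758/7.
Adding: ||u||_{H^1}^2 = 38272/315 + 758/7 = 72382/315.


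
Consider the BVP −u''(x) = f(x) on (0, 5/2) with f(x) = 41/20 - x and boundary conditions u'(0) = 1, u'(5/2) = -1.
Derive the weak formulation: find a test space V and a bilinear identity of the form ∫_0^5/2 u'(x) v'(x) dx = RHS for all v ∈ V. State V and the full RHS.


V = H^1(0, 5/2) (v unrestricted at boundary; u is determined up to an additive constant); weak form: ∫_0^5/2 u'v' dx = ∫_0^5/2 (41/20 - x) v dx − v(5/2) − v(0) for all v ∈ V.

Multiply both sides by a test function v and integrate from 0 to 5/2:
  ∫_0^5/2 −u''(x) v(x) dx = ∫_0^5/2 f(x) v(x) dx.
Integrate the LHS by parts once:
  ∫_0^5/2 −u'' v dx = −[u'(x) v(x)]_0^5/2 + ∫_0^5/2 u'(x) v'(x) dx.
Thus ∫_0^5/2 u'(x) v'(x) dx = ∫_0^5/2 f(x) v(x) dx + [u'(x) v(x)]_0^5/2.
Choose V so that boundary terms are either known or forced to vanish.
u has inhomogeneous Neumann u'(0) = 1, u'(5/2) = -1. [u' v]_0^5/2 = (-1)·v(5/2) − (1)·v(0) = − v(5/2) − v(0). Take V = H^1(0, 5/2); boundary term becomes part of RHS.
Weak formulation: find u (satisfying any essential BC) such that ∫_0^5/2 u'(x) v'(x) dx = ∫_0^5/2 f v dx − v(5/2) − v(0) for all v ∈ V (Neumann data are natural BCs: they enter the RHS as boundary terms).
Substituting f(x) = 41/20 - x, the right-hand side is ∫_0^5/2 (41/20 - x) v dx − v(5/2) − v(0).
Compatibility check (pure Neumann): taking v ≡ 1 ∈ V gives 0 = ∫_0^5/2 f dx + (-1) − (1), i.e. ∫_0^5/2 f dx must equal u'(0) − u'(5/2) = 2. Indeed ∫_0^5/2 (41/20 - x) dx = 2, so the data are compatible. The solution is then unique only up to an additive constant (fix it e.g. by requiring ∫_0^5/2 u dx = 0).


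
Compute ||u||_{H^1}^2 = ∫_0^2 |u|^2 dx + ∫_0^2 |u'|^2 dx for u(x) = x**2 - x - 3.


||u||_{H^1}^2 = 296/15

The H^1 norm (squared) on an interval (0, L) is
  ||u||_{H^1}^2 = ∫_0^L u(x)^2 dx + ∫_0^L u'(x)^2 dx.
Compute u'(x) = 2*x - 1.
Then u(x)^2 = x**4 - 2*x**3 - 5*x**2 + 6*x + 9 and u'(x)^2 = 4*x**2 - 4*x + 1.
Integrate each monomial from 0 to 2 using ∫_0^2 c·x^n dx = c·2^(n+1)/(n+1):
  ∫_0^2 u(x)^2 dx = ∫_0^2 (x^4 - 2*x^3 - 5*x^2 + 6*x + 9) dx. Term by term:
    ∫_0^2 x^4 dx = 32/5;  ∫_0^2 -2*x^3 dx = -8;  ∫_0^2 -5*x^2 dx = -40/3;
    ∫_0^2 6*x dx = 12;  ∫_0^2 9 dx = 18.
  Sum: 32/5 − 8 − 40/3 + 12 + 18 = 226/15.
  ∫_0^2 u'(x)^2 dx = ∫_0^2 (4*x^2 - 4*x + 1) dx. Term by term:
    ∫_0^2 4*x^2 dx = 32/3;  ∫_0^2 -4*x dx = -8;  ∫_0^2 1 dx = 2.
  Sum: 32/3 − 8 + 2 = 14/3.
Adding: ||u||_{H^1}^2 = 226/15 + 14/3 = 296/15.


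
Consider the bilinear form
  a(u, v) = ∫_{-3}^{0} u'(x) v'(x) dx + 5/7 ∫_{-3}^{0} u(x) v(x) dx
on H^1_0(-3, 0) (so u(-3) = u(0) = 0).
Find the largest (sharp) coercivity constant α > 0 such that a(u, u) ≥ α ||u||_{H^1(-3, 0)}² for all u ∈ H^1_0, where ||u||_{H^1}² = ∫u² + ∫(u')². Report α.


α = (45/7 + π^2)/(9 + π^2)

Coercivity of a(·,·) on H^1_0(-3, 0) means a(u, u) ≥ α ||u||_{H^1}² for every u ∈ H^1_0.
The interval has length L = 3, and Poincaré/coercivity depend only on L. Here a(u, u) = ∫(u')² + (5/7)·∫u².
Here 0 < c = 5/7 < 1. The condition a(u,u) ≥ α||u||_{H^1}² reads (1−α)∫(u')² ≥ (α−c)∫u². Any admissible α is ≤ 1 (rapidly oscillating u have ∫u²/∫(u')² → 0), and α = 1 would force 0 ≥ (1−c)∫u², impossible since c < 1; so 1−α > 0. By the sharp Poincaré inequality on H^1_0 of an interval of length L, ∫(u')² ≥ (π/L)²∫u² with equality for the first sine mode sin(π(x−x₀)/L) (x₀ the left endpoint), so the inequality holds for all u iff (1−α)(π/L)² ≥ α − c, i.e. α ≤ ((π/L)² + c)/((π/L)² + 1) = (1 + c(L/π)²)/(1 + (L/π)²). With (π/L)² = π^2/9 and c = 5/7, the largest admissible constant is α = ((π/L)² + c)/((π/L)² + 1).
Simplifying, α = (45/7 + π^2)/(9 + π^2).


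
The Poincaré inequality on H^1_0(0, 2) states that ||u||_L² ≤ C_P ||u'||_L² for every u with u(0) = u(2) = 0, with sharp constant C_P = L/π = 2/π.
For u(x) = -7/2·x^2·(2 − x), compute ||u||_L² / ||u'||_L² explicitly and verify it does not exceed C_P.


||u||_L² / ||u'||_L² = sqrt(14)/7 < C_P = 2/π.

u(x) = -7/2·x^2·(2 − x), so u'(x) = 7*x*(3*x - 4)/2.
u(x) = -7/2·x^2·(2 − x) vanishes at x = 0 and x = 2, so u ∈ H^1_0(0, 2). Differentiate via the product rule and integrate the resulting polynomials term by term.
  ∫_0^2 u² dx = ∫_0^2 (49*x^6/4 - 49*x^5 + 49*x^4) dx. Term by term:
    ∫_0^2 49*x^6/4 dx = 224;  ∫_0^2 -49*x^5 dx = -1568/3;  ∫_0^2 49*x^4 dx = 1568/5.
  Sum: 224 − 1568/3 + 1568/5 = 224/15.
  ∫_0^2 (u')² dx = ∫_0^2 (441*x^4/4 - 294*x^3 + 196*x^2) dx. Term by term:
    ∫_0^2 441*x^4/4 dx = 3528/5;  ∫_0^2 -294*x^3 dx = -1176;  ∫_0^2 196*x^2 dx = 1568/3.
  Sum: 3528/5 − 1176 + 1568/3 = 784/15.
∫_0^2 u² dx = 224/15, so ||u||_L² = 4*sqrt(210)/15.
∫_0^2 (u')² dx = 784/15, so ||u'||_L² = 28*sqrt(15)/15.
Ratio ||u||_L² / ||u'||_L² = sqrt(14)/7.
Sharp Poincaré constant on H^1_0(0, 2) is C_P = L/π = 2/π, achieved by sin(π/2·x).
A polynomial bump cannot attain the sharp Poincaré constant (only the first sine eigenfunction does), so the ratio is strictly less than C_P, consistent with ||u||_L² ≤ C_P ||u'||_L².
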